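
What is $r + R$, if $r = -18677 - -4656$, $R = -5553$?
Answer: $-19574$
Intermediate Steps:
$r = -14021$ ($r = -18677 + 4656 = -14021$)
$r + R = -14021 - 5553 = -19574$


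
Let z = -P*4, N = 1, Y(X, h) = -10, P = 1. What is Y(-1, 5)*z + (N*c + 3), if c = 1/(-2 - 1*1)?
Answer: 128/3 ≈ 42.667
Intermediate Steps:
c = -⅓ (c = 1/(-2 - 1) = 1/(-3) = -⅓ ≈ -0.33333)
z = -4 (z = -1*1*4 = -1*4 = -4)
Y(-1, 5)*z + (N*c + 3) = -10*(-4) + (1*(-⅓) + 3) = 40 + (-⅓ + 3) = 40 + 8/3 = 128/3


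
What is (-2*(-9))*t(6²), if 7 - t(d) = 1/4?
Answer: 243/2 ≈ 121.50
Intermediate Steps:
t(d) = 27/4 (t(d) = 7 - 1/4 = 7 - 1*¼ = 7 - ¼ = 27/4)
(-2*(-9))*t(6²) = -2*(-9)*(27/4) = 18*(27/4) = 243/2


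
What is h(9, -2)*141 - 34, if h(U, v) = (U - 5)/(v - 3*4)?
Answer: -520/7 ≈ -74.286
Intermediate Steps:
h(U, v) = (-5 + U)/(-12 + v) (h(U, v) = (-5 + U)/(v - 12) = (-5 + U)/(-12 + v))
h(9, -2)*141 - 34 = ((-5 + 9)/(-12 - 2))*141 - 34 = (4/(-14))*141 - 34 = -1/14*4*141 - 34 = -2/7*141 - 34 = -282/7 - 34 = -520/7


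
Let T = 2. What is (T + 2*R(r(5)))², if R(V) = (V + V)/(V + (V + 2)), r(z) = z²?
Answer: 2601/169 ≈ 15.391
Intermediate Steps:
R(V) = 2*V/(2 + 2*V) (R(V) = (2*V)/(V + (2 + V)) = (2*V)/(2 + 2*V) = 2*V/(2 + 2*V))
(T + 2*R(r(5)))² = (2 + 2*(5²/(1 + 5²)))² = (2 + 2*(25/(1 + 25)))² = (2 + 2*(25/26))² = (2 + 25/13)² = (51/13)² = 2601/169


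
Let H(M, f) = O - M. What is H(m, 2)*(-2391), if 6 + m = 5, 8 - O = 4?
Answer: -11955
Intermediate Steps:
O = 4 (O = 8 - 1*4 = 8 - 4 = 4)
m = -1 (m = -6 + 5 = -1)
H(M, f) = 4 - M
H(m, 2)*(-2391) = (4 - 1*(-1))*(-2391) = (4 + 1)*(-2391) = 5*(-2391) = -11955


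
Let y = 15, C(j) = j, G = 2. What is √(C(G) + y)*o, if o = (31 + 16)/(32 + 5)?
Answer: 47*√17/37 ≈ 5.2375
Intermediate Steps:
o = 47/37 ≈ 1.2703
√(C(G) + y)*o = √(2 + 15)*(47/37) = √17*(47/37) = 47*√17/37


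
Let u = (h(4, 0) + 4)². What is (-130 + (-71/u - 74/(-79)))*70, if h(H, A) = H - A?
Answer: -23035355/2528 ≈ -9112.1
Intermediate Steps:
u = 64 (u = ((4 - 1*0) + 4)² = ((4 + 0) + 4)² = (4 + 4)² = 8² = 64)
(-130 + (-71/u - 74/(-79)))*70 = (-130 + (-71/64 - 74/(-79)))*70 = (-130 + (-71*1/64 - 74*(-1/79)))*70 = (-130 + (-71/64 + 74/79))*70 = (-130 - 873/5056)*70 = -658153/5056*70 = -23035355/2528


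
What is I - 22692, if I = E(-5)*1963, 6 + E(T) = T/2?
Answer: -78755/2 ≈ -39378.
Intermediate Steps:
E(T) = -6 + T/2
I = -33371/2 (I = (-6 + (1/2)*(-5))*1963 = (-6 - 5/2)*1963 = -17/2*1963 = -33371/2 ≈ -16686.)
I - 22692 = -33371/2 - 22692 = -78755/2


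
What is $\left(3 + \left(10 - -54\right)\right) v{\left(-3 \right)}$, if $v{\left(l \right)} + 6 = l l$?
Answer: $201$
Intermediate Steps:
$v{\left(l \right)} = -6 + l^{2}$ ($v{\left(l \right)} = -6 + l l = -6 + l^{2}$)
$\left(3 + \left(10 - -54\right)\right) v{\left(-3 \right)} = \left(3 + \left(10 - -54\right)\right) \left(-6 + \left(-3\right)^{2}\right) = \left(3 + \left(10 + 54\right)\right) \left(-6 + 9\right) = \left(3 + 64\right) 3 = 67 \cdot 3 = 201$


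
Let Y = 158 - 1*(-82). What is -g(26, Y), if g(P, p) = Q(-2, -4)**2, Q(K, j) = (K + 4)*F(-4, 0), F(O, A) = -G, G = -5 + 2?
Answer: -36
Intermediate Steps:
G = -3
F(O, A) = 3 (F(O, A) = -1*(-3) = 3)
Y = 240 (Y = 158 + 82 = 240)
Q(K, j) = 12 + 3*K (Q(K, j) = (K + 4)*3 = (4 + K)*3 = 12 + 3*K)
g(P, p) = 36 (g(P, p) = (12 + 3*(-2))**2 = (12 - 6)**2 = 6**2 = 36)
-g(26, Y) = -1*36 = -36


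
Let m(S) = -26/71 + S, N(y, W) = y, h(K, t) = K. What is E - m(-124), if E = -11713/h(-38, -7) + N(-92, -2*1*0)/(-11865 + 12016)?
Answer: 175993397/407398 ≈ 431.99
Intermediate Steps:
E = 1765167/5738 (E = -11713/(-38) - 92/(-11865 + 12016) = -11713*(-1/38) - 92/151 = 11713/38 - 92*1/151 = 11713/38 - 92/151 = 1765167/5738 ≈ 307.63)
m(S) = -26/71 + S (m(S) = -26*1/71 + S = -26/71 + S)
E - m(-124) = 1765167/5738 - (-26/71 - 124) = 1765167/5738 - 1*(-8830/71) = 1765167/5738 + 8830/71 = 175993397/407398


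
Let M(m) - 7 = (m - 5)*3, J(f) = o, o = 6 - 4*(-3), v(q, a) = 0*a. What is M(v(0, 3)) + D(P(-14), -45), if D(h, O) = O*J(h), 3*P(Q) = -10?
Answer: -818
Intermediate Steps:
v(q, a) = 0
o = 18 (o = 6 + 12 = 18)
J(f) = 18
P(Q) = -10/3 (P(Q) = (⅓)*(-10) = -10/3)
M(m) = -8 + 3*m (M(m) = 7 + (m - 5)*3 = 7 + (-5 + m)*3 = 7 + (-15 + 3*m) = -8 + 3*m)
D(h, O) = 18*O (D(h, O) = O*18 = 18*O)
M(v(0, 3)) + D(P(-14), -45) = (-8 + 3*0) + 18*(-45) = (-8 + 0) - 810 = -8 - 810 = -818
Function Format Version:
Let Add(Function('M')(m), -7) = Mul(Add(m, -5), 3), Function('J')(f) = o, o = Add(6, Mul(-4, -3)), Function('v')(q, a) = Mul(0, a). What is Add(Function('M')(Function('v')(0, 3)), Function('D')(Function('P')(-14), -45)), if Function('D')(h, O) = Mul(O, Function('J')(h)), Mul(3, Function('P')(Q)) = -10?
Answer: -818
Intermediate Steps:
Function('v')(q, a) = 0
o = 18 (o = Add(6, 12) = 18)
Function('J')(f) = 18
Function('P')(Q) = Rational(-10, 3) (Function('P')(Q) = Mul(Rational(1, 3), -10) = Rational(-10, 3))
Function('M')(m) = Add(-8, Mul(3, m)) (Function('M')(m) = Add(7, Mul(Add(m, -5), 3)) = Add(7, Mul(Add(-5, m), 3)) = Add(7, Add(-15, Mul(3, m))) = Add(-8, Mul(3, m)))
Function('D')(h, O) = Mul(18, O) (Function('D')(h, O) = Mul(O, 18) = Mul(18, O))
Add(Function('M')(Function('v')(0, 3)), Function('D')(Function('P')(-14), -45)) = Add(Add(-8, Mul(3, 0)), Mul(18, -45)) = Add(Add(-8, 0), -810) = Add(-8, -810) = -818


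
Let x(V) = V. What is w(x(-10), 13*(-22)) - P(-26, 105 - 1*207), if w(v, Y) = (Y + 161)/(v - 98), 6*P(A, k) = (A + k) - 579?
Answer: 12851/108 ≈ 118.99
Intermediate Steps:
P(A, k) = -193/2 + A/6 + k/6 (P(A, k) = ((A + k) - 579)/6 = (-579 + A + k)/6 = -193/2 + A/6 + k/6)
w(v, Y) = (161 + Y)/(-98 + v)
w(x(-10), 13*(-22)) - P(-26, 105 - 1*207) = (161 + 13*(-22))/(-98 - 10) - (-193/2 + (1/6)*(-26) + (105 - 1*207)/6) = (161 - 286)/(-108) - (-193/2 - 13/3 + (105 - 207)/6) = -1/108*(-125) - (-193/2 - 13/3 + (1/6)*(-102)) = 125/108 - (-193/2 - 13/3 - 17) = 125/108 - 1*(-707/6) = 125/108 + 707/6 = 12851/108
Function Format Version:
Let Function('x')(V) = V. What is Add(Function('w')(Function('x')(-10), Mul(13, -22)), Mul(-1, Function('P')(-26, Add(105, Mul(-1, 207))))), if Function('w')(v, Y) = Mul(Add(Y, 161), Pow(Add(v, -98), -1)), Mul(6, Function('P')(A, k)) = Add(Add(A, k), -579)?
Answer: Rational(12851, 108) ≈ 118.99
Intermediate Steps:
Function('P')(A, k) = Add(Rational(-193, 2), Mul(Rational(1, 6), A), Mul(Rational(1, 6), k)) (Function('P')(A, k) = Mul(Rational(1, 6), Add(Add(A, k), -579)) = Mul(Rational(1, 6), Add(-579, A, k)) = Add(Rational(-193, 2), Mul(Rational(1, 6), A), Mul(Rational(1, 6), k)))
Function('w')(v, Y) = Mul(Pow(Add(-98, v), -1), Add(161, Y)) (Function('w')(v, Y) = Mul(Add(161, Y), Pow(Add(-98, v), -1)) = Mul(Pow(Add(-98, v), -1), Add(161, Y)))
Add(Function('w')(Function('x')(-10), Mul(13, -22)), Mul(-1, Function('P')(-26, Add(105, Mul(-1, 207))))) = Add(Mul(Pow(Add(-98, -10), -1), Add(161, Mul(13, -22))), Mul(-1, Add(Rational(-193, 2), Mul(Rational(1, 6), -26), Mul(Rational(1, 6), Add(105, Mul(-1, 207)))))) = Add(Mul(Pow(-108, -1), Add(161, -286)), Mul(-1, Add(Rational(-193, 2), Rational(-13, 3), Mul(Rational(1, 6), Add(105, -207))))) = Add(Mul(Rational(-1, 108), -125), Mul(-1, Add(Rational(-193, 2), Rational(-13, 3), Mul(Rational(1, 6), -102)))) = Add(Rational(125, 108), Mul(-1, Add(Rational(-193, 2), Rational(-13, 3), -17))) = Add(Rational(125, 108), Mul(-1, Rational(-707, 6))) = Add(Rational(125, 108), Rational(707, 6)) = Rational(12851, 108)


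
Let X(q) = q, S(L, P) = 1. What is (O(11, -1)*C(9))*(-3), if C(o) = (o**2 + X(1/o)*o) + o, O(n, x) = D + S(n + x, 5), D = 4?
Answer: -1365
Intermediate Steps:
O(n, x) = 5 (O(n, x) = 4 + 1 = 5)
C(o) = 1 + o + o**2 (C(o) = (o**2 + o/o) + o = (o**2 + 1) + o = (1 + o**2) + o = 1 + o + o**2)
(O(11, -1)*C(9))*(-3) = (5*(1 + 9*(1 + 9)))*(-3) = (5*(1 + 9*10))*(-3) = (5*(1 + 90))*(-3) = (5*91)*(-3) = 455*(-3) = -1365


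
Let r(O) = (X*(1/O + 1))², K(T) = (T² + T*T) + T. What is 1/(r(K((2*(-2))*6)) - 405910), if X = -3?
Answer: -141376/57384657519 ≈ -2.4637e-6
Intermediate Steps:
K(T) = T + 2*T² (K(T) = (T² + T²) + T = 2*T² + T = T + 2*T²)
r(O) = (-3 - 3/O)² (r(O) = (-3*(1/O + 1))² = (-3*(1 + 1/O))² = (-3 - 3/O)²)
1/(r(K((2*(-2))*6)) - 405910) = 1/(9*(1 + ((2*(-2))*6)*(1 + 2*((2*(-2))*6)))²/(((2*(-2))*6)*(1 + 2*((2*(-2))*6)))² - 405910) = 1/(9*(1 + (-4*6)*(1 + 2*(-4*6)))²/((-4*6)*(1 + 2*(-4*6)))² - 405910) = 1/(9*(1 - 24*(1 + 2*(-24)))²/(-24*(1 + 2*(-24)))² - 405910) = 1/(9*(1 - 24*(1 - 48))²/(-24*(1 - 48))² - 405910) = 1/(9*(1 - 24*(-47))²/(-24*(-47))² - 405910) = 1/(9*(1 + 1128)²/1128² - 405910) = 1/(9*(1/1272384)*1129² - 405910) = 1/(9*(1/1272384)*1274641 - 405910) = 1/(1274641/141376 - 405910) = 1/(-57384657519/141376) = -141376/57384657519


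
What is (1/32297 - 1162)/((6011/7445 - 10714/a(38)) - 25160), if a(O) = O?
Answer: 5308680679415/116229683199432 ≈ 0.045674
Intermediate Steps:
(1/32297 - 1162)/((6011/7445 - 10714/a(38)) - 25160) = (1/32297 - 1162)/((6011/7445 - 10714/38) - 25160) = (1/32297 - 1162)/((6011*(1/7445) - 10714*1/38) - 25160) = -37529113/(32297*((6011/7445 - 5357/19) - 25160)) = -37529113/(32297*(-39768656/141455 - 25160)) = -37529113/(32297*(-3598776456/141455)) = -37529113/32297*(-141455/3598776456) = 5308680679415/116229683199432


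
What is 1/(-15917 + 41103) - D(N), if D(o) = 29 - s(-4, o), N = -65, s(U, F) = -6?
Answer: -881509/25186 ≈ -35.000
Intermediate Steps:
D(o) = 35 (D(o) = 29 - 1*(-6) = 29 + 6 = 35)
1/(-15917 + 41103) - D(N) = 1/(-15917 + 41103) - 1*35 = 1/25186 - 35 = -881509/25186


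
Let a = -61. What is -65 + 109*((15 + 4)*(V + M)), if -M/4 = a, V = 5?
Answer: 515614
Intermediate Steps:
M = 244 (M = -4*(-61) = 244)
-65 + 109*((15 + 4)*(V + M)) = -65 + 109*((15 + 4)*(5 + 244)) = -65 + 109*(19*249) = -65 + 109*4731 = -65 + 515679 = 515614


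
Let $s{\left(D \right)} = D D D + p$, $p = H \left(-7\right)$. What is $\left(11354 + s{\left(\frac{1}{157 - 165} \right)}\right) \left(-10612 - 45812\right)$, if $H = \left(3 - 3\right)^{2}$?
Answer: $- \frac{41000831091}{64} \approx -6.4064 \cdot 10^{8}$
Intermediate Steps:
$H = 0$ ($H = 0^{2} = 0$)
$p = 0$ ($p = 0 \left(-7\right) = 0$)
$s{\left(D \right)} = D^{3}$ ($s{\left(D \right)} = D D D + 0 = D^{2} D + 0 = D^{3} + 0 = D^{3}$)
$\left(11354 + s{\left(\frac{1}{157 - 165} \right)}\right) \left(-10612 - 45812\right) = \left(11354 + \left(\frac{1}{157 - 165}\right)^{3}\right) \left(-10612 - 45812\right) = \left(11354 + \left(\frac{1}{-8}\right)^{3}\right) \left(-56424\right) = \left(11354 + \left(- \frac{1}{8}\right)^{3}\right) \left(-56424\right) = \left(11354 - \frac{1}{512}\right) \left(-56424\right) = \frac{5813247}{512} \left(-56424\right) = - \frac{41000831091}{64}$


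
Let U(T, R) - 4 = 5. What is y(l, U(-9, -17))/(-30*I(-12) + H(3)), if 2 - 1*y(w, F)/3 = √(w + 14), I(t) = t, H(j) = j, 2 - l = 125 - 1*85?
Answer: 2/121 - 2*I*√6/121 ≈ 0.016529 - 0.040487*I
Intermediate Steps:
U(T, R) = 9 (U(T, R) = 4 + 5 = 9)
l = -38 (l = 2 - (125 - 1*85) = 2 - (125 - 85) = 2 - 1*40 = 2 - 40 = -38)
y(w, F) = 6 - 3*√(14 + w) (y(w, F) = 6 - 3*√(w + 14) = 6 - 3*√(14 + w))
y(l, U(-9, -17))/(-30*I(-12) + H(3)) = (6 - 3*√(14 - 38))/(-30*(-12) + 3) = (6 - 6*I*√6)/(360 + 3) = (6 - 6*I*√6)/363 = (6 - 6*I*√6)*(1/363) = 2/121 - 2*I*√6/121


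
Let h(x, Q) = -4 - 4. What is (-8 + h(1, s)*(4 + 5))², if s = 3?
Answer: 6400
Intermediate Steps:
h(x, Q) = -8
(-8 + h(1, s)*(4 + 5))² = (-8 - 8*(4 + 5))² = (-8 - 8*9)² = (-8 - 72)² = (-80)² = 6400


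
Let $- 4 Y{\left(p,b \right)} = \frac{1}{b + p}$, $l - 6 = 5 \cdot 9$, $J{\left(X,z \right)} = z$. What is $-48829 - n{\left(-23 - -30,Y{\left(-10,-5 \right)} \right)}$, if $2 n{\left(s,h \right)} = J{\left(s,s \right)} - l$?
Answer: $-48807$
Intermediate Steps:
$l = 51$ ($l = 6 + 5 \cdot 9 = 6 + 45 = 51$)
$Y{\left(p,b \right)} = - \frac{1}{4 \left(b + p\right)}$
$n{\left(s,h \right)} = - \frac{51}{2} + \frac{s}{2}$ ($n{\left(s,h \right)} = \frac{s - 51}{2} = \frac{-51 + s}{2} = - \frac{51}{2} + \frac{s}{2}$)
$-48829 - n{\left(-23 - -30,Y{\left(-10,-5 \right)} \right)} = -48829 - \left(- \frac{51}{2} + \frac{-23 - -30}{2}\right) = -48829 - \left(- \frac{51}{2} + \frac{-23 + 30}{2}\right) = -48829 - \left(- \frac{51}{2} + \frac{1}{2} \cdot 7\right) = -48829 - \left(- \frac{51}{2} + \frac{7}{2}\right) = -48829 - -22 = -48829 + 22 = -48807$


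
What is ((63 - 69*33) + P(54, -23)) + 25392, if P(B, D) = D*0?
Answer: 23178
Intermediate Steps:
P(B, D) = 0
((63 - 69*33) + P(54, -23)) + 25392 = ((63 - 69*33) + 0) + 25392 = ((63 - 2277) + 0) + 25392 = (-2214 + 0) + 25392 = -2214 + 25392 = 23178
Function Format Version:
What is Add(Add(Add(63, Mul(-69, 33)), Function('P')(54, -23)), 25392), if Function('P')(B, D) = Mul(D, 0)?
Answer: 23178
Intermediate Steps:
Function('P')(B, D) = 0
Add(Add(Add(63, Mul(-69, 33)), Function('P')(54, -23)), 25392) = Add(Add(Add(63, Mul(-69, 33)), 0), 25392) = Add(Add(Add(63, -2277), 0), 25392) = Add(Add(-2214, 0), 25392) = Add(-2214, 25392) = 23178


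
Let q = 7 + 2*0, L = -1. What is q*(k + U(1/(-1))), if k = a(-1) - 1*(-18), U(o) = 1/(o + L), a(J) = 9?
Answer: 371/2 ≈ 185.50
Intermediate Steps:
U(o) = 1/(-1 + o) (U(o) = 1/(o - 1) = 1/(-1 + o))
q = 7 (q = 7 + 0 = 7)
k = 27 (k = 9 - 1*(-18) = 9 + 18 = 27)
q*(k + U(1/(-1))) = 7*(27 + 1/(-1 + 1/(-1))) = 7*(27 + 1/(-1 - 1)) = 7*(27 + 1/(-2)) = 7*(27 - ½) = 7*(53/2) = 371/2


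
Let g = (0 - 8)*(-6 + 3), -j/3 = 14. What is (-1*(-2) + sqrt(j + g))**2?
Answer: -14 + 12*I*sqrt(2) ≈ -14.0 + 16.971*I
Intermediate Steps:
j = -42 (j = -3*14 = -42)
g = 24 (g = -8*(-3) = 24)
(-1*(-2) + sqrt(j + g))**2 = (-1*(-2) + sqrt(-42 + 24))**2 = (2 + sqrt(-18))**2 = (2 + 3*I*sqrt(2))**2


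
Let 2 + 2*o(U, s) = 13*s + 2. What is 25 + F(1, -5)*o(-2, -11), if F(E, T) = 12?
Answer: -833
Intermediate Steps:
o(U, s) = 13*s/2 (o(U, s) = -1 + (13*s + 2)/2 = -1 + (2 + 13*s)/2 = -1 + (1 + 13*s/2) = 13*s/2)
25 + F(1, -5)*o(-2, -11) = 25 + 12*((13/2)*(-11)) = 25 + 12*(-143/2) = 25 - 858 = -833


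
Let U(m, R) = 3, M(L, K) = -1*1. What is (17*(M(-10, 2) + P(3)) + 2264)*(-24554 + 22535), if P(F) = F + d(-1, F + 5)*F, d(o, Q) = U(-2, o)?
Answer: -4948569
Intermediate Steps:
M(L, K) = -1
d(o, Q) = 3
P(F) = 4*F (P(F) = F + 3*F = 4*F)
(17*(M(-10, 2) + P(3)) + 2264)*(-24554 + 22535) = (17*(-1 + 4*3) + 2264)*(-24554 + 22535) = (17*(-1 + 12) + 2264)*(-2019) = (17*11 + 2264)*(-2019) = (187 + 2264)*(-2019) = 2451*(-2019) = -4948569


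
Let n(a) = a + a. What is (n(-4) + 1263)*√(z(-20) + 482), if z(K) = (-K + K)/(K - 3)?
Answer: 1255*√482 ≈ 27553.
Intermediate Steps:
z(K) = 0 (z(K) = 0/(-3 + K) = 0)
n(a) = 2*a
(n(-4) + 1263)*√(z(-20) + 482) = (2*(-4) + 1263)*√(0 + 482) = (-8 + 1263)*√482 = 1255*√482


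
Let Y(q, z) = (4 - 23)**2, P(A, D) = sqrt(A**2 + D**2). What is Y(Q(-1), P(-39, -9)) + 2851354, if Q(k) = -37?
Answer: 2851715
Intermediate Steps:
Y(q, z) = 361 (Y(q, z) = (-19)**2 = 361)
Y(Q(-1), P(-39, -9)) + 2851354 = 361 + 2851354 = 2851715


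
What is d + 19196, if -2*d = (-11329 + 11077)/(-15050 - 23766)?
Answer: 372555905/19408 ≈ 19196.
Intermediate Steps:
d = -63/19408 (d = -(-11329 + 11077)/(2*(-15050 - 23766)) = -(-126)/(-38816) = -(-126)*(-1)/38816 = -1/2*63/9704 = -63/19408 ≈ -0.0032461)
d + 19196 = -63/19408 + 19196 = 372555905/19408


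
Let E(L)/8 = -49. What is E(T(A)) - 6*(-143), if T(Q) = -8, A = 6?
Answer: 466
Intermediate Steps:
E(L) = -392 (E(L) = 8*(-49) = -392)
E(T(A)) - 6*(-143) = -392 - 6*(-143) = -392 + 858 = 466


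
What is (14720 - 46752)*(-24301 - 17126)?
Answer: 1326989664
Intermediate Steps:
(14720 - 46752)*(-24301 - 17126) = -32032*(-41427) = 1326989664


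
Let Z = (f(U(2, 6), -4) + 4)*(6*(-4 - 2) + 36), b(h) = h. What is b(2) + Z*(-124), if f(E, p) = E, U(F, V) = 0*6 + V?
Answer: 2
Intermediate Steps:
U(F, V) = V (U(F, V) = 0 + V = V)
Z = 0 (Z = (6 + 4)*(6*(-4 - 2) + 36) = 10*(6*(-6) + 36) = 10*(-36 + 36) = 10*0 = 0)
b(2) + Z*(-124) = 2 + 0*(-124) = 2 + 0 = 2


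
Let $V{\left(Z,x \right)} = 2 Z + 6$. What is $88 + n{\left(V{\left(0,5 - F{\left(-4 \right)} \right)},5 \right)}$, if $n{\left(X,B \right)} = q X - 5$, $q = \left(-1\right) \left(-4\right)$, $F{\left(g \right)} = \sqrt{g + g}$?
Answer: $107$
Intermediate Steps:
$F{\left(g \right)} = \sqrt{2} \sqrt{g}$ ($F{\left(g \right)} = \sqrt{2 g} = \sqrt{2} \sqrt{g}$)
$q = 4$
$V{\left(Z,x \right)} = 6 + 2 Z$
$n{\left(X,B \right)} = -5 + 4 X$ ($n{\left(X,B \right)} = 4 X - 5 = -5 + 4 X$)
$88 + n{\left(V{\left(0,5 - F{\left(-4 \right)} \right)},5 \right)} = 88 - \left(5 - 4 \left(6 + 2 \cdot 0\right)\right) = 88 - \left(5 - 4 \left(6 + 0\right)\right) = 88 + \left(-5 + 4 \cdot 6\right) = 88 + \left(-5 + 24\right) = 88 + 19 = 107$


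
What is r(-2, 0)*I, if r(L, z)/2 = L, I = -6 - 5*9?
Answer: 204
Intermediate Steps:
I = -51 (I = -6 - 45 = -51)
r(L, z) = 2*L
r(-2, 0)*I = (2*(-2))*(-51) = -4*(-51) = 204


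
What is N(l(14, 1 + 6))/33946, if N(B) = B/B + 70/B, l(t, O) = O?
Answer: 1/3086 ≈ 0.00032404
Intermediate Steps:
N(B) = 1 + 70/B
N(l(14, 1 + 6))/33946 = ((70 + (1 + 6))/(1 + 6))/33946 = ((70 + 7)/7)*(1/33946) = ((1/7)*77)*(1/33946) = 11*(1/33946) = 1/3086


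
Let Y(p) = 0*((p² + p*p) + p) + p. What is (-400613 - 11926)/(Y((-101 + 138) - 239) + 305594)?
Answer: -412539/305392 ≈ -1.3509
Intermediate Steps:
Y(p) = p (Y(p) = 0*((p² + p²) + p) + p = 0*(2*p² + p) + p = 0*(p + 2*p²) + p = 0 + p = p)
(-400613 - 11926)/(Y((-101 + 138) - 239) + 305594) = (-400613 - 11926)/(((-101 + 138) - 239) + 305594) = -412539/((37 - 239) + 305594) = -412539/(-202 + 305594) = -412539/305392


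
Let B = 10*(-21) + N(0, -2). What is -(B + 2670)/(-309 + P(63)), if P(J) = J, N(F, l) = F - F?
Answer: 10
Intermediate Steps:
N(F, l) = 0
B = -210 (B = 10*(-21) + 0 = -210 + 0 = -210)
-(B + 2670)/(-309 + P(63)) = -(-210 + 2670)/(-309 + 63) = -2460/(-246) = -2460*(-1)/246 = -1*(-10) = 10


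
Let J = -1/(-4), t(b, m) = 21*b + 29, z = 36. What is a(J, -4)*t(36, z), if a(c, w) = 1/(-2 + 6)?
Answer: 785/4 ≈ 196.25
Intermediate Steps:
t(b, m) = 29 + 21*b
J = ¼ (J = -1*(-¼) = ¼ ≈ 0.25000)
a(c, w) = ¼ (a(c, w) = 1/4 = ¼)
a(J, -4)*t(36, z) = (29 + 21*36)/4 = (29 + 756)/4 = (¼)*785 = 785/4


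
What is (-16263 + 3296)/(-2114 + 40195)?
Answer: -12967/38081 ≈ -0.34051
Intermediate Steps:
(-16263 + 3296)/(-2114 + 40195) = -12967/38081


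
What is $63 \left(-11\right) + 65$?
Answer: $-628$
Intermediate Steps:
$63 \left(-11\right) + 65 = -693 + 65 = -628$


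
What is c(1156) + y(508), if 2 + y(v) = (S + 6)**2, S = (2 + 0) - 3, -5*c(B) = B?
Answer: -1041/5 ≈ -208.20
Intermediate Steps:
c(B) = -B/5
S = -1 (S = 2 - 3 = -1)
y(v) = 23 (y(v) = -2 + (-1 + 6)**2 = -2 + 5**2 = -2 + 25 = 23)
c(1156) + y(508) = -1/5*1156 + 23 = -1156/5 + 23 = -1041/5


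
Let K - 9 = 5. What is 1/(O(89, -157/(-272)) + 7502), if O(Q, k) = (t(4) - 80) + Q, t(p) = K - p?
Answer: 1/7521 ≈ 0.00013296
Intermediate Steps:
K = 14 (K = 9 + 5 = 14)
t(p) = 14 - p
O(Q, k) = -70 + Q (O(Q, k) = ((14 - 1*4) - 80) + Q = ((14 - 4) - 80) + Q = (10 - 80) + Q = -70 + Q)
1/(O(89, -157/(-272)) + 7502) = 1/((-70 + 89) + 7502) = 1/(19 + 7502) = 1/7521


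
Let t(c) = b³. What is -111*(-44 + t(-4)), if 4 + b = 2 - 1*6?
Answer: 61716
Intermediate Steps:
b = -8 (b = -4 + (2 - 1*6) = -4 + (2 - 6) = -4 - 4 = -8)
t(c) = -512 (t(c) = (-8)³ = -512)
-111*(-44 + t(-4)) = -111*(-44 - 512) = -111*(-556) = 61716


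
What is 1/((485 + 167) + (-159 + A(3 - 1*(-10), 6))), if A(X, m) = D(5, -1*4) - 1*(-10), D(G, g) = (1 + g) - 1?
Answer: 1/499 ≈ 0.0020040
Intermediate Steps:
D(G, g) = g
A(X, m) = 6 (A(X, m) = -1*4 - 1*(-10) = -4 + 10 = 6)
1/((485 + 167) + (-159 + A(3 - 1*(-10), 6))) = 1/((485 + 167) + (-159 + 6)) = 1/(652 - 153) = 1/499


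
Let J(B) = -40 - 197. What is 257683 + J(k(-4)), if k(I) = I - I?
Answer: 257446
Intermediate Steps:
k(I) = 0
J(B) = -237
257683 + J(k(-4)) = 257683 - 237 = 257446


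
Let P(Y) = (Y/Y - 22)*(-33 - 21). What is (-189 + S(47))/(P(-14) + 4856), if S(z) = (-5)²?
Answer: -82/2995 ≈ -0.027379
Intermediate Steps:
S(z) = 25
P(Y) = 1134 (P(Y) = (1 - 22)*(-54) = -21*(-54) = 1134)
(-189 + S(47))/(P(-14) + 4856) = (-189 + 25)/(1134 + 4856) = -164/5990 = -164*1/5990 = -82/2995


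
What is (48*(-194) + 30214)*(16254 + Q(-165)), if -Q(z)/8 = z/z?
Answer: 339573892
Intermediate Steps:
Q(z) = -8 (Q(z) = -8*z/z = -8*1 = -8)
(48*(-194) + 30214)*(16254 + Q(-165)) = (48*(-194) + 30214)*(16254 - 8) = (-9312 + 30214)*16246 = 20902*16246 = 339573892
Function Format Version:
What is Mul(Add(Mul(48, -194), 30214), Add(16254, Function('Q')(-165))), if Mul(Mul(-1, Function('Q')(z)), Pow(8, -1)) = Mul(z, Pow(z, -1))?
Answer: 339573892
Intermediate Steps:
Function('Q')(z) = -8 (Function('Q')(z) = Mul(-8, Mul(z, Pow(z, -1))) = Mul(-8, 1) = -8)
Mul(Add(Mul(48, -194), 30214), Add(16254, Function('Q')(-165))) = Mul(Add(Mul(48, -194), 30214), Add(16254, -8)) = Mul(Add(-9312, 30214), 16246) = Mul(20902, 16246) = 339573892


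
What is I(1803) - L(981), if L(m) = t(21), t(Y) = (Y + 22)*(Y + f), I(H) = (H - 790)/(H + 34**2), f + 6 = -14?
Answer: -126224/2959 ≈ -42.658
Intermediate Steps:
f = -20 (f = -6 - 14 = -20)
I(H) = (-790 + H)/(1156 + H) (I(H) = (-790 + H)/(H + 1156) = (-790 + H)/(1156 + H))
t(Y) = (-20 + Y)*(22 + Y) (t(Y) = (Y + 22)*(Y - 20) = (22 + Y)*(-20 + Y) = (-20 + Y)*(22 + Y))
L(m) = 43 (L(m) = -440 + 21**2 + 2*21 = -440 + 441 + 42 = 43)
I(1803) - L(981) = (-790 + 1803)/(1156 + 1803) - 1*43 = 1013/2959 - 43 = -126224/2959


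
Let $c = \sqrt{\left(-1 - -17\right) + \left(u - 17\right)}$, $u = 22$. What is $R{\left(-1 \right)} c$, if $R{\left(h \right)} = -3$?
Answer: $- 3 \sqrt{21} \approx -13.748$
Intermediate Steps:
$c = \sqrt{21}$ ($c = \sqrt{\left(-1 - -17\right) + \left(22 - 17\right)} = \sqrt{\left(-1 + 17\right) + 5} = \sqrt{16 + 5} = \sqrt{21} \approx 4.5826$)
$R{\left(-1 \right)} c = - 3 \sqrt{21}$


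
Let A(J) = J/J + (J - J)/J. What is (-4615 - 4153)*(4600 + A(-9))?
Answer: -40341568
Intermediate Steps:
A(J) = 1 (A(J) = 1 + 0/J = 1 + 0 = 1)
(-4615 - 4153)*(4600 + A(-9)) = (-4615 - 4153)*(4600 + 1) = -8768*4601 = -40341568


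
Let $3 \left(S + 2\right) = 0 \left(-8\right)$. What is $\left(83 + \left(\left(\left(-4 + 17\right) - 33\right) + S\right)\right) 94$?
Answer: $5734$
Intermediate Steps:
$S = -2$ ($S = -2 + \frac{0 \left(-8\right)}{3} = -2 + \frac{1}{3} \cdot 0 = -2 + 0 = -2$)
$\left(83 + \left(\left(\left(-4 + 17\right) - 33\right) + S\right)\right) 94 = \left(83 + \left(\left(\left(-4 + 17\right) - 33\right) - 2\right)\right) 94 = \left(83 + \left(\left(13 - 33\right) - 2\right)\right) 94 = \left(83 - 22\right) 94 = 61 \cdot 94 = 5734$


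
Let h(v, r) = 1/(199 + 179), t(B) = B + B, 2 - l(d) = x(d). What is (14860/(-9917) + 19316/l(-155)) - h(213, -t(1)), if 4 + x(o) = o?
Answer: 10214644757/86218398 ≈ 118.47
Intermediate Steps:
x(o) = -4 + o
l(d) = 6 - d (l(d) = 2 - (-4 + d) = 2 + (4 - d) = 6 - d)
t(B) = 2*B
h(v, r) = 1/378
(14860/(-9917) + 19316/l(-155)) - h(213, -t(1)) = (14860/(-9917) + 19316/(6 - 1*(-155))) - 1*1/378 = (14860*(-1/9917) + 19316/(6 + 155)) - 1/378 = (-14860/9917 + 19316/161) - 1/378 = 189164312/1596637 - 1/378 = 10214644757/86218398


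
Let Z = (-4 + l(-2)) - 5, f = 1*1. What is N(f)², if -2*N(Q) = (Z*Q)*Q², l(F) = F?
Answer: 121/4 ≈ 30.250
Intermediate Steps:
f = 1
Z = -11 (Z = (-4 - 2) - 5 = -6 - 5 = -11)
N(Q) = 11*Q³/2 (N(Q) = -(-11*Q)*Q²/2 = -(-11)*Q³/2 = 11*Q³/2)
N(f)² = ((11/2)*1³)² = ((11/2)*1)² = (11/2)² = 121/4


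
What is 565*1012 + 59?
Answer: 571839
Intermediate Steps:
565*1012 + 59 = 571780 + 59 = 571839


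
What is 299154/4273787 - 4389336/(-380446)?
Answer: 9436449539058/812972584501 ≈ 11.607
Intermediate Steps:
299154/4273787 - 4389336/(-380446) = 299154*(1/4273787) - 4389336*(-1/380446) = 299154/4273787 + 2194668/190223 = 9436449539058/812972584501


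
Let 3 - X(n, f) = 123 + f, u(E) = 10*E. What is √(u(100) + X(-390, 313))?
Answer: 9*√7 ≈ 23.812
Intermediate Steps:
X(n, f) = -120 - f (X(n, f) = 3 - (123 + f) = 3 + (-123 - f) = -120 - f)
√(u(100) + X(-390, 313)) = √(10*100 + (-120 - 1*313)) = √(1000 + (-120 - 313)) = √(1000 - 433) = √567 = 9*√7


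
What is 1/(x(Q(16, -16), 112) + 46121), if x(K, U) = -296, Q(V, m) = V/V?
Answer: 1/45825 ≈ 2.1822e-5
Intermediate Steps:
Q(V, m) = 1
1/(x(Q(16, -16), 112) + 46121) = 1/(-296 + 46121) = 1/45825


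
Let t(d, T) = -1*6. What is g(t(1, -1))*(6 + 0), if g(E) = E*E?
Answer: 216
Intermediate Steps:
t(d, T) = -6
g(E) = E²
g(t(1, -1))*(6 + 0) = (-6)²*(6 + 0) = 36*6 = 216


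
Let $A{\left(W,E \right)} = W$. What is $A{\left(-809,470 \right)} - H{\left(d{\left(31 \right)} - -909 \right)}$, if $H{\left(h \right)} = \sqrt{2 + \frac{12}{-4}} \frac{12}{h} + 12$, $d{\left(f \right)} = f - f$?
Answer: $-821 - \frac{4 i}{303} \approx -821.0 - 0.013201 i$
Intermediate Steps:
$d{\left(f \right)} = 0$
$H{\left(h \right)} = 12 + \frac{12 i}{h}$ ($H{\left(h \right)} = \sqrt{2 + 12 \left(- \frac{1}{4}\right)} \frac{12}{h} + 12 = \sqrt{2 - 3} \frac{12}{h} + 12 = \sqrt{-1} \frac{12}{h} + 12 = i \frac{12}{h} + 12 = \frac{12 i}{h} + 12 = 12 + \frac{12 i}{h}$)
$A{\left(-809,470 \right)} - H{\left(d{\left(31 \right)} - -909 \right)} = -809 - \left(12 + \frac{12 i}{0 - -909}\right) = -809 - \left(12 + \frac{12 i}{0 + 909}\right) = -809 - \left(12 + \frac{12 i}{909}\right) = -809 - \left(12 + 12 i \frac{1}{909}\right) = -809 - \left(12 + \frac{4 i}{303}\right) = -821 - \frac{4 i}{303}$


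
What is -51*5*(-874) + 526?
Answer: 223396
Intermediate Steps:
-51*5*(-874) + 526 = -255*(-874) + 526 = 222870 + 526 = 223396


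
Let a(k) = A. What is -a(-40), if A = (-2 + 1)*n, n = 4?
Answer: 4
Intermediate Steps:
A = -4 (A = (-2 + 1)*4 = -1*4 = -4)
a(k) = -4
-a(-40) = -1*(-4) = 4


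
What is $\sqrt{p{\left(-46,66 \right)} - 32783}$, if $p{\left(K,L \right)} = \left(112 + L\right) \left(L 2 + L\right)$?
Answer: $\sqrt{2461} \approx 49.608$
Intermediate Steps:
$p{\left(K,L \right)} = 3 L \left(112 + L\right)$ ($p{\left(K,L \right)} = \left(112 + L\right) \left(2 L + L\right) = \left(112 + L\right) 3 L = 3 L \left(112 + L\right)$)
$\sqrt{p{\left(-46,66 \right)} - 32783} = \sqrt{3 \cdot 66 \left(112 + 66\right) - 32783} = \sqrt{3 \cdot 66 \cdot 178 - 32783} = \sqrt{35244 - 32783} = \sqrt{2461}$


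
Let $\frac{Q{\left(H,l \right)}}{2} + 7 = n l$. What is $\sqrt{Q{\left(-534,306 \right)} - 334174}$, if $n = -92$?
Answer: $6 i \sqrt{10847} \approx 624.89 i$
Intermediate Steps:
$Q{\left(H,l \right)} = -14 - 184 l$ ($Q{\left(H,l \right)} = -14 + 2 \left(- 92 l\right) = -14 - 184 l$)
$\sqrt{Q{\left(-534,306 \right)} - 334174} = \sqrt{\left(-14 - 56304\right) - 334174} = \sqrt{-56318 - 334174} = \sqrt{-390492} = 6 i \sqrt{10847}$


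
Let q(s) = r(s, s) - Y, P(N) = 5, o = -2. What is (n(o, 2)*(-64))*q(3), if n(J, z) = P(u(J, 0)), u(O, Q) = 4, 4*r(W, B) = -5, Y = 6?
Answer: 2320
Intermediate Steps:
r(W, B) = -5/4 (r(W, B) = (1/4)*(-5) = -5/4)
q(s) = -29/4 (q(s) = -5/4 - 1*6 = -5/4 - 6 = -29/4)
n(J, z) = 5
(n(o, 2)*(-64))*q(3) = (5*(-64))*(-29/4) = -320*(-29/4) = 2320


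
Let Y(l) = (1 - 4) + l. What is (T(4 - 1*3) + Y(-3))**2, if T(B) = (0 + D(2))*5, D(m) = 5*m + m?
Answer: 2916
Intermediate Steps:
Y(l) = -3 + l
D(m) = 6*m
T(B) = 60 (T(B) = (0 + 6*2)*5 = (0 + 12)*5 = 12*5 = 60)
(T(4 - 1*3) + Y(-3))**2 = (60 + (-3 - 3))**2 = (60 - 6)**2 = 54**2 = 2916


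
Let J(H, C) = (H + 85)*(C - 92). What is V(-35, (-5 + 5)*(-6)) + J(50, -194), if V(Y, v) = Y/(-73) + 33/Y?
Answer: -98649734/2555 ≈ -38610.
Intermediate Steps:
J(H, C) = (-92 + C)*(85 + H) (J(H, C) = (85 + H)*(-92 + C) = (-92 + C)*(85 + H))
V(Y, v) = 33/Y - Y/73 (V(Y, v) = Y*(-1/73) + 33/Y = -Y/73 + 33/Y = 33/Y - Y/73)
V(-35, (-5 + 5)*(-6)) + J(50, -194) = (33/(-35) - 1/73*(-35)) + (-7820 - 92*50 + 85*(-194) - 194*50) = (33*(-1/35) + 35/73) + (-7820 - 4600 - 16490 - 9700) = (-33/35 + 35/73) - 38610 = -1184/2555 - 38610 = -98649734/2555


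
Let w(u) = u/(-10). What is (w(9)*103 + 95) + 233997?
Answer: 2339993/10 ≈ 2.3400e+5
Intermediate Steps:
w(u) = -u/10 (w(u) = u*(-⅒) = -u/10)
(w(9)*103 + 95) + 233997 = (-⅒*9*103 + 95) + 233997 = (-9/10*103 + 95) + 233997 = (-927/10 + 95) + 233997 = 23/10 + 233997 = 2339993/10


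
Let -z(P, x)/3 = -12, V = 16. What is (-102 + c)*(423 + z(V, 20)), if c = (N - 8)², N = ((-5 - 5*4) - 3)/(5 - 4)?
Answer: 548046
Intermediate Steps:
z(P, x) = 36 (z(P, x) = -3*(-12) = 36)
N = -28 (N = ((-5 - 20) - 3)/1 = (-25 - 3)*1 = -28*1 = -28)
c = 1296 (c = (-28 - 8)² = (-36)² = 1296)
(-102 + c)*(423 + z(V, 20)) = (-102 + 1296)*(423 + 36) = 1194*459 = 548046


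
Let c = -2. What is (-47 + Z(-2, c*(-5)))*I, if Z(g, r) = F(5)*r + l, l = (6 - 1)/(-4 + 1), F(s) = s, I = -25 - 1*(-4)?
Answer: -28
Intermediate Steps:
I = -21 (I = -25 + 4 = -21)
l = -5/3 (l = 5/(-3) = 5*(-⅓) = -5/3 ≈ -1.6667)
Z(g, r) = -5/3 + 5*r (Z(g, r) = 5*r - 5/3 = -5/3 + 5*r)
(-47 + Z(-2, c*(-5)))*I = (-47 + (-5/3 + 5*(-2*(-5))))*(-21) = (-47 + (-5/3 + 5*10))*(-21) = (-47 + (-5/3 + 50))*(-21) = (-47 + 145/3)*(-21) = (4/3)*(-21) = -28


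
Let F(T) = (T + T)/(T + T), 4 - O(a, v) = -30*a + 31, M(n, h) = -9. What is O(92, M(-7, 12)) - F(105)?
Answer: 2732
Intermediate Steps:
O(a, v) = -27 + 30*a (O(a, v) = 4 - (-30*a + 31) = 4 - (31 - 30*a) = 4 + (-31 + 30*a) = -27 + 30*a)
F(T) = 1 (F(T) = (2*T)/((2*T)) = (2*T)*(1/(2*T)) = 1)
O(92, M(-7, 12)) - F(105) = (-27 + 30*92) - 1*1 = (-27 + 2760) - 1 = 2733 - 1 = 2732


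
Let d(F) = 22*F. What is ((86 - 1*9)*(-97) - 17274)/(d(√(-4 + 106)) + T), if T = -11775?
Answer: 97116275/46200419 + 544346*√102/138601257 ≈ 2.1417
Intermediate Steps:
((86 - 1*9)*(-97) - 17274)/(d(√(-4 + 106)) + T) = ((86 - 1*9)*(-97) - 17274)/(22*√(-4 + 106) - 11775) = ((86 - 9)*(-97) - 17274)/(22*√102 - 11775) = (77*(-97) - 17274)/(-11775 + 22*√102) = (-7469 - 17274)/(-11775 + 22*√102) = -24743/(-11775 + 22*√102)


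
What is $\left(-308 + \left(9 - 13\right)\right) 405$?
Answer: $-126360$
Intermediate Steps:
$\left(-308 + \left(9 - 13\right)\right) 405 = \left(-308 - 4\right) 405 = \left(-312\right) 405 = -126360$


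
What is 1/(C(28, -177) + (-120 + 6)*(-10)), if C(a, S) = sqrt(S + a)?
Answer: 1140/1299749 - I*sqrt(149)/1299749 ≈ 0.00087709 - 9.3915e-6*I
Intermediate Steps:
1/(C(28, -177) + (-120 + 6)*(-10)) = 1/(sqrt(-177 + 28) + (-120 + 6)*(-10)) = 1/(sqrt(-149) - 114*(-10)) = 1/(I*sqrt(149) + 1140) = 1/(1140 + I*sqrt(149))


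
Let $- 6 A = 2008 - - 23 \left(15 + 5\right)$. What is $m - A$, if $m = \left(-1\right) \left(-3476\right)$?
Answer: $\frac{11662}{3} \approx 3887.3$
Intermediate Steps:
$A = - \frac{1234}{3}$ ($A = - \frac{2008 - - 23 \left(15 + 5\right)}{6} = - \frac{2008 - \left(-23\right) 20}{6} = - \frac{2008 - -460}{6} = - \frac{2008 + 460}{6} = \left(- \frac{1}{6}\right) 2468 = - \frac{1234}{3} \approx -411.33$)
$m = 3476$
$m - A = 3476 - - \frac{1234}{3} = 3476 + \frac{1234}{3} = \frac{11662}{3}$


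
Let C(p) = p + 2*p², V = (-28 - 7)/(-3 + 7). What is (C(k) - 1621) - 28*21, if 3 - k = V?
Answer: -15369/8 ≈ -1921.1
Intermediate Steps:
V = -35/4 ≈ -8.7500
k = 47/4 (k = 3 - 1*(-35/4) = 3 + 35/4 = 47/4 ≈ 11.750)
(C(k) - 1621) - 28*21 = (47*(1 + 2*(47/4))/4 - 1621) - 28*21 = (47*(1 + 47/2)/4 - 1621) - 588 = ((47/4)*(49/2) - 1621) - 588 = (2303/8 - 1621) - 588 = -10665/8 - 588 = -15369/8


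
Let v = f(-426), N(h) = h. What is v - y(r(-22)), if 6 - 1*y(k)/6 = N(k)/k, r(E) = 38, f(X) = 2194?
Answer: 2164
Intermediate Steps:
y(k) = 30 (y(k) = 36 - 6*k/k = 36 - 6*1 = 36 - 6 = 30)
v = 2194
v - y(r(-22)) = 2194 - 1*30 = 2194 - 30 = 2164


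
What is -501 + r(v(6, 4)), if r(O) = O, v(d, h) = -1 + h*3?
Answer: -490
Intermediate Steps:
v(d, h) = -1 + 3*h
-501 + r(v(6, 4)) = -501 + (-1 + 3*4) = -501 + (-1 + 12) = -501 + 11 = -490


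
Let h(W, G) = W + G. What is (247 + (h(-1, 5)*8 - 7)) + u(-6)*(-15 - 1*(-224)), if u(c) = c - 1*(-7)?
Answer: 481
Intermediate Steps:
h(W, G) = G + W
u(c) = 7 + c (u(c) = c + 7 = 7 + c)
(247 + (h(-1, 5)*8 - 7)) + u(-6)*(-15 - 1*(-224)) = (247 + ((5 - 1)*8 - 7)) + (7 - 6)*(-15 - 1*(-224)) = (247 + (4*8 - 7)) + 1*(-15 + 224) = (247 + (32 - 7)) + 1*209 = (247 + 25) + 209 = 272 + 209 = 481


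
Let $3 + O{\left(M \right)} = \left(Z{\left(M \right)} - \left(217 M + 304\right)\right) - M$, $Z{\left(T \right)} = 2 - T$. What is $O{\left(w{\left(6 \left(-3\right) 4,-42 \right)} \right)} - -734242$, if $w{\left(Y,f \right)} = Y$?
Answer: $749705$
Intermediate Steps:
$O{\left(M \right)} = -305 - 219 M$ ($O{\left(M \right)} = -3 - \left(302 + 219 M\right) = -305 - 219 M$)
$O{\left(w{\left(6 \left(-3\right) 4,-42 \right)} \right)} - -734242 = \left(-305 - 219 \cdot 6 \left(-3\right) 4\right) - -734242 = \left(-305 - 219 \left(\left(-18\right) 4\right)\right) + 734242 = \left(-305 - -15768\right) + 734242 = \left(-305 + 15768\right) + 734242 = 15463 + 734242 = 749705$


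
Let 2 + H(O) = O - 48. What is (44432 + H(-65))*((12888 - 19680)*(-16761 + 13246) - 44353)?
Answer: 1056053148059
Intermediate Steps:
H(O) = -50 + O (H(O) = -2 + (O - 48) = -2 + (-48 + O) = -50 + O)
(44432 + H(-65))*((12888 - 19680)*(-16761 + 13246) - 44353) = (44432 + (-50 - 65))*((12888 - 19680)*(-16761 + 13246) - 44353) = (44432 - 115)*(-6792*(-3515) - 44353) = 44317*(23873880 - 44353) = 44317*23829527 = 1056053148059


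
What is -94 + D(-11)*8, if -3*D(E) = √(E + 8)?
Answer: -94 - 8*I*√3/3 ≈ -94.0 - 4.6188*I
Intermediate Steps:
D(E) = -√(8 + E)/3 (D(E) = -√(E + 8)/3 = -√(8 + E)/3)
-94 + D(-11)*8 = -94 - √(8 - 11)/3*8 = -94 - I*√3/3*8 = -94 - 8*I*√3/3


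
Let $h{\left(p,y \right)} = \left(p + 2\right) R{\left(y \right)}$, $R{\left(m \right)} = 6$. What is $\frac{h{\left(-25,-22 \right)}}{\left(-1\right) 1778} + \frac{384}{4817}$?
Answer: $\frac{673749}{4282313} \approx 0.15733$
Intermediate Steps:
$h{\left(p,y \right)} = 12 + 6 p$ ($h{\left(p,y \right)} = \left(p + 2\right) 6 = \left(2 + p\right) 6 = 12 + 6 p$)
$\frac{h{\left(-25,-22 \right)}}{\left(-1\right) 1778} + \frac{384}{4817} = \frac{12 + 6 \left(-25\right)}{\left(-1\right) 1778} + \frac{384}{4817} = \frac{12 - 150}{-1778} + 384 \cdot \frac{1}{4817} = \left(-138\right) \left(- \frac{1}{1778}\right) + \frac{384}{4817} = \frac{69}{889} + \frac{384}{4817} = \frac{673749}{4282313}$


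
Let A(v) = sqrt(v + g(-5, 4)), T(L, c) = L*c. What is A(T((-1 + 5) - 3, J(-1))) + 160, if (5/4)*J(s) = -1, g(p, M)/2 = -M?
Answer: 160 + 2*I*sqrt(55)/5 ≈ 160.0 + 2.9665*I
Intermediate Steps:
g(p, M) = -2*M (g(p, M) = 2*(-M) = -2*M)
J(s) = -4/5 (J(s) = (4/5)*(-1) = -4/5)
A(v) = sqrt(-8 + v) (A(v) = sqrt(v - 2*4) = sqrt(v - 8) = sqrt(-8 + v))
A(T((-1 + 5) - 3, J(-1))) + 160 = sqrt(-8 + ((-1 + 5) - 3)*(-4/5)) + 160 = sqrt(-8 + (4 - 3)*(-4/5)) + 160 = sqrt(-8 + 1*(-4/5)) + 160 = sqrt(-8 - 4/5) + 160 = sqrt(-44/5) + 160 = 2*I*sqrt(55)/5 + 160 = 160 + 2*I*sqrt(55)/5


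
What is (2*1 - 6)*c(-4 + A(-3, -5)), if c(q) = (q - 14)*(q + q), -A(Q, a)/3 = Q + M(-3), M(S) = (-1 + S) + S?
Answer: -2496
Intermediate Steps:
M(S) = -1 + 2*S
A(Q, a) = 21 - 3*Q (A(Q, a) = -3*(Q + (-1 + 2*(-3))) = -3*(Q + (-1 - 6)) = -3*(Q - 7) = -3*(-7 + Q) = 21 - 3*Q)
c(q) = 2*q*(-14 + q) (c(q) = (-14 + q)*(2*q) = 2*q*(-14 + q))
(2*1 - 6)*c(-4 + A(-3, -5)) = (2*1 - 6)*(2*(-4 + (21 - 3*(-3)))*(-14 + (-4 + (21 - 3*(-3))))) = (2 - 6)*(2*(-4 + (21 + 9))*(-14 + (-4 + (21 + 9)))) = -8*(-4 + 30)*(-14 + (-4 + 30)) = -8*26*(-14 + 26) = -8*26*12 = -4*624 = -2496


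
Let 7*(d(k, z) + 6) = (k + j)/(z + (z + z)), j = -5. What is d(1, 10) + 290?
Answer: 29818/105 ≈ 283.98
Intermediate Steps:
d(k, z) = -6 + (-5 + k)/(21*z) (d(k, z) = -6 + ((k - 5)/(z + (z + z)))/7 = -6 + ((-5 + k)/(z + 2*z))/7 = -6 + ((-5 + k)/((3*z)))/7 = -6 + ((-5 + k)*(1/(3*z)))/7 = -6 + ((-5 + k)/(3*z))/7 = -6 + (-5 + k)/(21*z))
d(1, 10) + 290 = (1/21)*(-5 + 1 - 126*10)/10 + 290 = (1/21)*(1/10)*(-5 + 1 - 1260) + 290 = (1/21)*(1/10)*(-1264) + 290 = -632/105 + 290 = 29818/105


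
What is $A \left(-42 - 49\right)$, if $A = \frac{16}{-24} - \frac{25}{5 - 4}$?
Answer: $\frac{7007}{3} \approx 2335.7$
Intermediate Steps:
$A = - \frac{77}{3}$ ($A = 16 \left(- \frac{1}{24}\right) - \frac{25}{1} = - \frac{2}{3} - 25 = - \frac{77}{3} \approx -25.667$)
$A \left(-42 - 49\right) = - \frac{77 \left(-42 - 49\right)}{3} = \left(- \frac{77}{3}\right) \left(-91\right) = \frac{7007}{3}$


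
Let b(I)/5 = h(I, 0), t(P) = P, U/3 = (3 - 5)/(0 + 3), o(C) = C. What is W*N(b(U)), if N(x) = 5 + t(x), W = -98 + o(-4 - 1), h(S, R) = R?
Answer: -515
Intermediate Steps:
U = -2 (U = 3*((3 - 5)/(0 + 3)) = 3*(-2/3) = -2)
W = -103 (W = -98 + (-4 - 1) = -98 - 5 = -103)
b(I) = 0 (b(I) = 5*0 = 0)
N(x) = 5 + x
W*N(b(U)) = -103*(5 + 0) = -103*5 = -515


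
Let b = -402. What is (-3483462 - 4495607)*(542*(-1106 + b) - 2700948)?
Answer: 28072630797596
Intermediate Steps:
(-3483462 - 4495607)*(542*(-1106 + b) - 2700948) = (-3483462 - 4495607)*(542*(-1106 - 402) - 2700948) = -7979069*(542*(-1508) - 2700948) = -7979069*(-817336 - 2700948) = -7979069*(-3518284) = 28072630797596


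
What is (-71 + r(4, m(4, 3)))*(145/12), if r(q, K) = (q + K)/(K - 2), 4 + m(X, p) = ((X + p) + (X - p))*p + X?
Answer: -111215/132 ≈ -842.54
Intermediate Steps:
m(X, p) = -4 + X + 2*X*p (m(X, p) = -4 + (((X + p) + (X - p))*p + X) = -4 + ((2*X)*p + X) = -4 + (2*X*p + X) = -4 + (X + 2*X*p) = -4 + X + 2*X*p)
r(q, K) = (K + q)/(-2 + K)
(-71 + r(4, m(4, 3)))*(145/12) = (-71 + ((-4 + 4 + 2*4*3) + 4)/(-2 + (-4 + 4 + 2*4*3)))*(145/12) = (-71 + ((-4 + 4 + 24) + 4)/(-2 + (-4 + 4 + 24)))*(145*(1/12)) = (-71 + (24 + 4)/(-2 + 24))*(145/12) = (-71 + 28/22)*(145/12) = (-71 + (1/22)*28)*(145/12) = (-71 + 14/11)*(145/12) = -767/11*145/12 = -111215/132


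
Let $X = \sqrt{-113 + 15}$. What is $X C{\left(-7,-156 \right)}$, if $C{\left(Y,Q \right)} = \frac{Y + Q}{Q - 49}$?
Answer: $\frac{1141 i \sqrt{2}}{205} \approx 7.8713 i$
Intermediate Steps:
$C{\left(Y,Q \right)} = \frac{Q + Y}{-49 + Q}$
$X = 7 i \sqrt{2}$ ($X = \sqrt{-98} = 7 i \sqrt{2} \approx 9.8995 i$)
$X C{\left(-7,-156 \right)} = 7 i \sqrt{2} \frac{-156 - 7}{-49 - 156} = 7 i \sqrt{2} \frac{1}{-205} \left(-163\right) = 7 i \sqrt{2} \left(\left(- \frac{1}{205}\right) \left(-163\right)\right) = 7 i \sqrt{2} \cdot \frac{163}{205} = \frac{1141 i \sqrt{2}}{205}$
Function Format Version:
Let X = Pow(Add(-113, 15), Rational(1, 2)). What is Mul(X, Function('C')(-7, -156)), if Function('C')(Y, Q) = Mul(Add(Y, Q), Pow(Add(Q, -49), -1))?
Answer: Mul(Rational(1141, 205), I, Pow(2, Rational(1, 2))) ≈ Mul(7.8713, I)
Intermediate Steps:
Function('C')(Y, Q) = Mul(Pow(Add(-49, Q), -1), Add(Q, Y)) (Function('C')(Y, Q) = Mul(Add(Q, Y), Pow(Add(-49, Q), -1)) = Mul(Pow(Add(-49, Q), -1), Add(Q, Y)))
X = Mul(7, I, Pow(2, Rational(1, 2))) (X = Pow(-98, Rational(1, 2)) = Mul(7, I, Pow(2, Rational(1, 2))) ≈ Mul(9.8995, I))
Mul(X, Function('C')(-7, -156)) = Mul(Mul(7, I, Pow(2, Rational(1, 2))), Mul(Pow(Add(-49, -156), -1), Add(-156, -7))) = Mul(Mul(7, I, Pow(2, Rational(1, 2))), Mul(Pow(-205, -1), -163)) = Mul(Mul(7, I, Pow(2, Rational(1, 2))), Mul(Rational(-1, 205), -163)) = Mul(Mul(7, I, Pow(2, Rational(1, 2))), Rational(163, 205)) = Mul(Rational(1141, 205), I, Pow(2, Rational(1, 2)))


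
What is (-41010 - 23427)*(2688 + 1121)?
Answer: -245440533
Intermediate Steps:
(-41010 - 23427)*(2688 + 1121) = -64437*3809 = -245440533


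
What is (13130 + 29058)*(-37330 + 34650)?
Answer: -113063840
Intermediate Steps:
(13130 + 29058)*(-37330 + 34650) = 42188*(-2680) = -113063840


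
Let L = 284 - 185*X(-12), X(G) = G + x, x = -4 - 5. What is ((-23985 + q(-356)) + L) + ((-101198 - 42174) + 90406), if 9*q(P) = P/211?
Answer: -138213374/1899 ≈ -72782.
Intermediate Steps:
x = -9
q(P) = P/1899 (q(P) = (P/211)/9 = P/1899)
X(G) = -9 + G (X(G) = G - 9 = -9 + G)
L = 4169 (L = 284 - 185*(-9 - 12) = 284 - 185*(-21) = 284 + 3885 = 4169)
((-23985 + q(-356)) + L) + ((-101198 - 42174) + 90406) = ((-23985 + (1/1899)*(-356)) + 4169) + ((-101198 - 42174) + 90406) = ((-23985 - 356/1899) + 4169) + (-143372 + 90406) = (-45547871/1899 + 4169) - 52966 = -37630940/1899 - 52966 = -138213374/1899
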